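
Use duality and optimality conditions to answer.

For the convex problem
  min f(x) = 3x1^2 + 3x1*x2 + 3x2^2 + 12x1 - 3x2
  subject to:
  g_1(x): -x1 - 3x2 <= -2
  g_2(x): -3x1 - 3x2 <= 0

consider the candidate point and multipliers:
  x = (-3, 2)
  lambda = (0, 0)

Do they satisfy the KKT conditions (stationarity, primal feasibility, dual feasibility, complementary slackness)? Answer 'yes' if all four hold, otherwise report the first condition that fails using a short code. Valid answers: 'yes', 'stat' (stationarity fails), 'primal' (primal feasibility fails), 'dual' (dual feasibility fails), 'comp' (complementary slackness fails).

Gradient of f: grad f(x) = Q x + c = (0, 0)
Constraint values g_i(x) = a_i^T x - b_i:
  g_1((-3, 2)) = -1
  g_2((-3, 2)) = 3
Stationarity residual: grad f(x) + sum_i lambda_i a_i = (0, 0)
  -> stationarity OK
Primal feasibility (all g_i <= 0): FAILS
Dual feasibility (all lambda_i >= 0): OK
Complementary slackness (lambda_i * g_i(x) = 0 for all i): OK

Verdict: the first failing condition is primal_feasibility -> primal.

primal


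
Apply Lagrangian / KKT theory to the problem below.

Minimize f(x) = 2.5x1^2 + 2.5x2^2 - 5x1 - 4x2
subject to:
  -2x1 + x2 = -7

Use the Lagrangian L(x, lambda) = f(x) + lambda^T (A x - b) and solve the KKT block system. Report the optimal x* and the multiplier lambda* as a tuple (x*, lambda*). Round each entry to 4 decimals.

Form the Lagrangian:
  L(x, lambda) = (1/2) x^T Q x + c^T x + lambda^T (A x - b)
Stationarity (grad_x L = 0): Q x + c + A^T lambda = 0.
Primal feasibility: A x = b.

This gives the KKT block system:
  [ Q   A^T ] [ x     ]   [-c ]
  [ A    0  ] [ lambda ] = [ b ]

Solving the linear system:
  x*      = (3.32, -0.36)
  lambda* = (5.8)
  f(x*)   = 12.72

x* = (3.32, -0.36), lambda* = (5.8)


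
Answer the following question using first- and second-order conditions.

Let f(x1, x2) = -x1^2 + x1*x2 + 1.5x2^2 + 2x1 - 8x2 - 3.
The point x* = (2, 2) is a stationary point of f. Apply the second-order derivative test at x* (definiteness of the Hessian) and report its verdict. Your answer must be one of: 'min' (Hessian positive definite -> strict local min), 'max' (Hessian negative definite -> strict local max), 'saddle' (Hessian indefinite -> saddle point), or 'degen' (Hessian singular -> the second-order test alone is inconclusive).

Compute the Hessian H = grad^2 f:
  H = [[-2, 1], [1, 3]]
Verify stationarity: grad f(x*) = H x* + g = (0, 0).
Eigenvalues of H: -2.1926, 3.1926.
Eigenvalues have mixed signs, so H is indefinite -> x* is a saddle point.

saddle


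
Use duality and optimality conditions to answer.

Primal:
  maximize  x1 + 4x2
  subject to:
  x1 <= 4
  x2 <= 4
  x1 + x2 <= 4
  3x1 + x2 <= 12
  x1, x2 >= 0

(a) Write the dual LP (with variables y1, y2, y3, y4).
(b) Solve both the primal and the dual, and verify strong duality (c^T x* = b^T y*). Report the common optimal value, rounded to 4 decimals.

The standard primal-dual pair for 'max c^T x s.t. A x <= b, x >= 0' is:
  Dual:  min b^T y  s.t.  A^T y >= c,  y >= 0.

So the dual LP is:
  minimize  4y1 + 4y2 + 4y3 + 12y4
  subject to:
    y1 + y3 + 3y4 >= 1
    y2 + y3 + y4 >= 4
    y1, y2, y3, y4 >= 0

Solving the primal: x* = (0, 4).
  primal value c^T x* = 16.
Solving the dual: y* = (0, 3, 1, 0).
  dual value b^T y* = 16.
Strong duality: c^T x* = b^T y*. Confirmed.

16


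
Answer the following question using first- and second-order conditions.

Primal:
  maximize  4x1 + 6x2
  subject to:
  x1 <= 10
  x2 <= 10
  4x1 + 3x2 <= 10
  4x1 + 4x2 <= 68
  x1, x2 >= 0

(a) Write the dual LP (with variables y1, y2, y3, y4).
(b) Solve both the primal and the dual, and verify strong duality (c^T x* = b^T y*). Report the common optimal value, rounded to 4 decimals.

The standard primal-dual pair for 'max c^T x s.t. A x <= b, x >= 0' is:
  Dual:  min b^T y  s.t.  A^T y >= c,  y >= 0.

So the dual LP is:
  minimize  10y1 + 10y2 + 10y3 + 68y4
  subject to:
    y1 + 4y3 + 4y4 >= 4
    y2 + 3y3 + 4y4 >= 6
    y1, y2, y3, y4 >= 0

Solving the primal: x* = (0, 3.3333).
  primal value c^T x* = 20.
Solving the dual: y* = (0, 0, 2, 0).
  dual value b^T y* = 20.
Strong duality: c^T x* = b^T y*. Confirmed.

20


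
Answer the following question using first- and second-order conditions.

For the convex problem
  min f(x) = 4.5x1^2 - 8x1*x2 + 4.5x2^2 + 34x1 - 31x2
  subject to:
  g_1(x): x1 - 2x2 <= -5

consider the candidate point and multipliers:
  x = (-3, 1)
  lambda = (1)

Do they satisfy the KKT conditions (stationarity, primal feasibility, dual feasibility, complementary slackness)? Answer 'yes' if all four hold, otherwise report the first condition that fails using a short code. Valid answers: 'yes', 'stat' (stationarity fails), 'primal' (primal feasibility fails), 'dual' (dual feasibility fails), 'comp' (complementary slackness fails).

Gradient of f: grad f(x) = Q x + c = (-1, 2)
Constraint values g_i(x) = a_i^T x - b_i:
  g_1((-3, 1)) = 0
Stationarity residual: grad f(x) + sum_i lambda_i a_i = (0, 0)
  -> stationarity OK
Primal feasibility (all g_i <= 0): OK
Dual feasibility (all lambda_i >= 0): OK
Complementary slackness (lambda_i * g_i(x) = 0 for all i): OK

Verdict: yes, KKT holds.

yes


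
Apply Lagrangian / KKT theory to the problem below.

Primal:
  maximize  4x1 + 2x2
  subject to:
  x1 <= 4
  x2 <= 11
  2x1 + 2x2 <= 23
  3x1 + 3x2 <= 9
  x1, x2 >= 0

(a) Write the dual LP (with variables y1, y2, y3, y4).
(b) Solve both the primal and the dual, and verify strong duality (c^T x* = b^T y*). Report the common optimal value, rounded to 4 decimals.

The standard primal-dual pair for 'max c^T x s.t. A x <= b, x >= 0' is:
  Dual:  min b^T y  s.t.  A^T y >= c,  y >= 0.

So the dual LP is:
  minimize  4y1 + 11y2 + 23y3 + 9y4
  subject to:
    y1 + 2y3 + 3y4 >= 4
    y2 + 2y3 + 3y4 >= 2
    y1, y2, y3, y4 >= 0

Solving the primal: x* = (3, 0).
  primal value c^T x* = 12.
Solving the dual: y* = (0, 0, 0, 1.3333).
  dual value b^T y* = 12.
Strong duality: c^T x* = b^T y*. Confirmed.

12


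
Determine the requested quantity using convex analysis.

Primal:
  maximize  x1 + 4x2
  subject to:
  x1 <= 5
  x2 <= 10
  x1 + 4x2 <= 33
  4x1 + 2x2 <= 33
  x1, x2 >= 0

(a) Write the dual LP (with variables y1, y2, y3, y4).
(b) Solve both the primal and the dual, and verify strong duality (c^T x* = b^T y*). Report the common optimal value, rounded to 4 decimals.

The standard primal-dual pair for 'max c^T x s.t. A x <= b, x >= 0' is:
  Dual:  min b^T y  s.t.  A^T y >= c,  y >= 0.

So the dual LP is:
  minimize  5y1 + 10y2 + 33y3 + 33y4
  subject to:
    y1 + y3 + 4y4 >= 1
    y2 + 4y3 + 2y4 >= 4
    y1, y2, y3, y4 >= 0

Solving the primal: x* = (4.7143, 7.0714).
  primal value c^T x* = 33.
Solving the dual: y* = (0, 0, 1, 0).
  dual value b^T y* = 33.
Strong duality: c^T x* = b^T y*. Confirmed.

33


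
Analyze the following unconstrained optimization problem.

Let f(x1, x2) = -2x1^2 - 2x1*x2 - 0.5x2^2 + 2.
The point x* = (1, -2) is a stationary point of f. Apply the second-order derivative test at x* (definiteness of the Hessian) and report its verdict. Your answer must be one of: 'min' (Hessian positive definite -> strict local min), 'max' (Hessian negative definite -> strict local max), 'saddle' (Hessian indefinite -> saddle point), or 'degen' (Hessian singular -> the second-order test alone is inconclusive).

Compute the Hessian H = grad^2 f:
  H = [[-4, -2], [-2, -1]]
Verify stationarity: grad f(x*) = H x* + g = (0, 0).
Eigenvalues of H: -5, 0.
H has a zero eigenvalue (singular; negative semidefinite but not definite), so H is neither positive definite, negative definite, nor indefinite. The second-order test alone is inconclusive -> degen.
(Indeed, f is constant along the null direction of H through x*, so x* is not a strict local extremum.)

degen


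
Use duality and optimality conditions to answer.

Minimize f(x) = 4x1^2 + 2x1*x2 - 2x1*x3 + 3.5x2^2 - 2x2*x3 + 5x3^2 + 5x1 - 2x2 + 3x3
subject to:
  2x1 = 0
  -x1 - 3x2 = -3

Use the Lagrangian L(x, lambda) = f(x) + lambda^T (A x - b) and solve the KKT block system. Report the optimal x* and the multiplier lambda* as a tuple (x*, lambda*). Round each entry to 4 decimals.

Form the Lagrangian:
  L(x, lambda) = (1/2) x^T Q x + c^T x + lambda^T (A x - b)
Stationarity (grad_x L = 0): Q x + c + A^T lambda = 0.
Primal feasibility: A x = b.

This gives the KKT block system:
  [ Q   A^T ] [ x     ]   [-c ]
  [ A    0  ] [ lambda ] = [ b ]

Solving the linear system:
  x*      = (0, 1, -0.1)
  lambda* = (-2.7333, 1.7333)
  f(x*)   = 1.45

x* = (0, 1, -0.1), lambda* = (-2.7333, 1.7333)


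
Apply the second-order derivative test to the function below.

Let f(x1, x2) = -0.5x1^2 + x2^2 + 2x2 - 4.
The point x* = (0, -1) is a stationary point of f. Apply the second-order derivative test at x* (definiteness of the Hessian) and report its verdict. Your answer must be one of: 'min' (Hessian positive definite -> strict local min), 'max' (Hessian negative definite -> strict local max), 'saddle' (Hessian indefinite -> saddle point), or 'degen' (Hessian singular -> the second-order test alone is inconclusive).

Compute the Hessian H = grad^2 f:
  H = [[-1, 0], [0, 2]]
Verify stationarity: grad f(x*) = H x* + g = (0, 0).
Eigenvalues of H: -1, 2.
Eigenvalues have mixed signs, so H is indefinite -> x* is a saddle point.

saddle


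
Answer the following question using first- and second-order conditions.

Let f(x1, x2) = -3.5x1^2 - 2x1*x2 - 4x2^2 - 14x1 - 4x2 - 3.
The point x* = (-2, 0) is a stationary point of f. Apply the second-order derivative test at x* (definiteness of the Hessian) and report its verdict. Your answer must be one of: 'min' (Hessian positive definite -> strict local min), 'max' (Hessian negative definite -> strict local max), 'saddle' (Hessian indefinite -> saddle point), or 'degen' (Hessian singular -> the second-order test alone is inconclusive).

Compute the Hessian H = grad^2 f:
  H = [[-7, -2], [-2, -8]]
Verify stationarity: grad f(x*) = H x* + g = (0, 0).
Eigenvalues of H: -9.5616, -5.4384.
Both eigenvalues < 0, so H is negative definite -> x* is a strict local max.

max


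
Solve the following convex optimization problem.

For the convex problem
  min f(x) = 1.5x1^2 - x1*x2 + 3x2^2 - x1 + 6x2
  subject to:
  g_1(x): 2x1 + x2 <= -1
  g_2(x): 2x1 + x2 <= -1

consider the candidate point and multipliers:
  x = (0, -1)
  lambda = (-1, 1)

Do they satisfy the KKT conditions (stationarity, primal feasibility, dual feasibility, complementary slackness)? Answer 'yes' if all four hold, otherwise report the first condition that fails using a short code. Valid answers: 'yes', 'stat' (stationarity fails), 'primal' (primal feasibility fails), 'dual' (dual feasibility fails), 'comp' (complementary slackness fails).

Gradient of f: grad f(x) = Q x + c = (0, 0)
Constraint values g_i(x) = a_i^T x - b_i:
  g_1((0, -1)) = 0
  g_2((0, -1)) = 0
Stationarity residual: grad f(x) + sum_i lambda_i a_i = (0, 0)
  -> stationarity OK
Primal feasibility (all g_i <= 0): OK
Dual feasibility (all lambda_i >= 0): FAILS
Complementary slackness (lambda_i * g_i(x) = 0 for all i): OK

Verdict: the first failing condition is dual_feasibility -> dual.

dual


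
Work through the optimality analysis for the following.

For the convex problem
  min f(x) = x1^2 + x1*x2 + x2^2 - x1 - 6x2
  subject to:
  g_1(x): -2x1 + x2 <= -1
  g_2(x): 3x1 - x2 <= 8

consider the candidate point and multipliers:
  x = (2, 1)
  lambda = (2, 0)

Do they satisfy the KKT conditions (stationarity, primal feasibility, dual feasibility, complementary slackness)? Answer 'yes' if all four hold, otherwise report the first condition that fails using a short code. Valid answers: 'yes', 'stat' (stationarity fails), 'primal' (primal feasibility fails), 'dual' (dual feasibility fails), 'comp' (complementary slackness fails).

Gradient of f: grad f(x) = Q x + c = (4, -2)
Constraint values g_i(x) = a_i^T x - b_i:
  g_1((2, 1)) = -2
  g_2((2, 1)) = -3
Stationarity residual: grad f(x) + sum_i lambda_i a_i = (0, 0)
  -> stationarity OK
Primal feasibility (all g_i <= 0): OK
Dual feasibility (all lambda_i >= 0): OK
Complementary slackness (lambda_i * g_i(x) = 0 for all i): FAILS

Verdict: the first failing condition is complementary_slackness -> comp.

comp


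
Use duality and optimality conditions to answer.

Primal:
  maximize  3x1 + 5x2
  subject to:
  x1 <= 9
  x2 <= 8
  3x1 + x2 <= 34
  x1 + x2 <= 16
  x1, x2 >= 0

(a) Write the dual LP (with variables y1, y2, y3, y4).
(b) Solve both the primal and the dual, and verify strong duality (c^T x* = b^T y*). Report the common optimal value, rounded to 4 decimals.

The standard primal-dual pair for 'max c^T x s.t. A x <= b, x >= 0' is:
  Dual:  min b^T y  s.t.  A^T y >= c,  y >= 0.

So the dual LP is:
  minimize  9y1 + 8y2 + 34y3 + 16y4
  subject to:
    y1 + 3y3 + y4 >= 3
    y2 + y3 + y4 >= 5
    y1, y2, y3, y4 >= 0

Solving the primal: x* = (8, 8).
  primal value c^T x* = 64.
Solving the dual: y* = (0, 2, 0, 3).
  dual value b^T y* = 64.
Strong duality: c^T x* = b^T y*. Confirmed.

64


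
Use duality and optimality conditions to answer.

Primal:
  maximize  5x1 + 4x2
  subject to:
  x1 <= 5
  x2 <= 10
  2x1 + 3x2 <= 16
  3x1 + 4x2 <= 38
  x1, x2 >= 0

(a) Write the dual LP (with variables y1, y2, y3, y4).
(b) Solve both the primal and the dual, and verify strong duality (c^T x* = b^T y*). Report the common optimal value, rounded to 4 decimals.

The standard primal-dual pair for 'max c^T x s.t. A x <= b, x >= 0' is:
  Dual:  min b^T y  s.t.  A^T y >= c,  y >= 0.

So the dual LP is:
  minimize  5y1 + 10y2 + 16y3 + 38y4
  subject to:
    y1 + 2y3 + 3y4 >= 5
    y2 + 3y3 + 4y4 >= 4
    y1, y2, y3, y4 >= 0

Solving the primal: x* = (5, 2).
  primal value c^T x* = 33.
Solving the dual: y* = (2.3333, 0, 1.3333, 0).
  dual value b^T y* = 33.
Strong duality: c^T x* = b^T y*. Confirmed.

33


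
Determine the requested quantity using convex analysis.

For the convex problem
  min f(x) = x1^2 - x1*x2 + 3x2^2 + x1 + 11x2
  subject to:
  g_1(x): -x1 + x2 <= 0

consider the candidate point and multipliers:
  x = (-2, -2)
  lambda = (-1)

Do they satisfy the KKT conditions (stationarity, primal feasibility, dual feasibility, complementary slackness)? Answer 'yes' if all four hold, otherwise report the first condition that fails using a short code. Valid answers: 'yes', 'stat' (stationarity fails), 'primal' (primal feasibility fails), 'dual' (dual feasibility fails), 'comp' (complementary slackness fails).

Gradient of f: grad f(x) = Q x + c = (-1, 1)
Constraint values g_i(x) = a_i^T x - b_i:
  g_1((-2, -2)) = 0
Stationarity residual: grad f(x) + sum_i lambda_i a_i = (0, 0)
  -> stationarity OK
Primal feasibility (all g_i <= 0): OK
Dual feasibility (all lambda_i >= 0): FAILS
Complementary slackness (lambda_i * g_i(x) = 0 for all i): OK

Verdict: the first failing condition is dual_feasibility -> dual.

dual


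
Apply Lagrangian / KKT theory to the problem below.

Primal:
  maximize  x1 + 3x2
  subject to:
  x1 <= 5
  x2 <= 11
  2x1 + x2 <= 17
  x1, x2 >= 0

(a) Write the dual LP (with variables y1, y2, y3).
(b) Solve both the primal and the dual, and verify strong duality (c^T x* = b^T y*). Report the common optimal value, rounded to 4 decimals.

The standard primal-dual pair for 'max c^T x s.t. A x <= b, x >= 0' is:
  Dual:  min b^T y  s.t.  A^T y >= c,  y >= 0.

So the dual LP is:
  minimize  5y1 + 11y2 + 17y3
  subject to:
    y1 + 2y3 >= 1
    y2 + y3 >= 3
    y1, y2, y3 >= 0

Solving the primal: x* = (3, 11).
  primal value c^T x* = 36.
Solving the dual: y* = (0, 2.5, 0.5).
  dual value b^T y* = 36.
Strong duality: c^T x* = b^T y*. Confirmed.

36


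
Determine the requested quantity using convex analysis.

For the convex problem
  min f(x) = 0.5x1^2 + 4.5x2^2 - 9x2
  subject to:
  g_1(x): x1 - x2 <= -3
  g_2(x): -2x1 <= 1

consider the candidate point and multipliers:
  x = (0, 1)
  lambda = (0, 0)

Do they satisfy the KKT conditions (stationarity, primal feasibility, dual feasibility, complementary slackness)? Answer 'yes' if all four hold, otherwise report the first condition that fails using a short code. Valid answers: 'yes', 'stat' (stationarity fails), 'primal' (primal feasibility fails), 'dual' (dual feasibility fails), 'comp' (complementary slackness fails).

Gradient of f: grad f(x) = Q x + c = (0, 0)
Constraint values g_i(x) = a_i^T x - b_i:
  g_1((0, 1)) = 2
  g_2((0, 1)) = -1
Stationarity residual: grad f(x) + sum_i lambda_i a_i = (0, 0)
  -> stationarity OK
Primal feasibility (all g_i <= 0): FAILS
Dual feasibility (all lambda_i >= 0): OK
Complementary slackness (lambda_i * g_i(x) = 0 for all i): OK

Verdict: the first failing condition is primal_feasibility -> primal.

primal


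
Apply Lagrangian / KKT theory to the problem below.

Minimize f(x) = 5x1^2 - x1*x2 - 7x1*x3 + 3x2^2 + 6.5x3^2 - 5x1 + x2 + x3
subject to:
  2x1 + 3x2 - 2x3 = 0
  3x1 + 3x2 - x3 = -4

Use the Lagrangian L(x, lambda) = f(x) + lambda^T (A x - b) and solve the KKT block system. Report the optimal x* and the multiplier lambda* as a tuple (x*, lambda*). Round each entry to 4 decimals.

Form the Lagrangian:
  L(x, lambda) = (1/2) x^T Q x + c^T x + lambda^T (A x - b)
Stationarity (grad_x L = 0): Q x + c + A^T lambda = 0.
Primal feasibility: A x = b.

This gives the KKT block system:
  [ Q   A^T ] [ x     ]   [-c ]
  [ A    0  ] [ lambda ] = [ b ]

Solving the linear system:
  x*      = (-1.9205, -0.106, -2.0795)
  lambda* = (-11.8278, 11.0662)
  f(x*)   = 25.8411

x* = (-1.9205, -0.106, -2.0795), lambda* = (-11.8278, 11.0662)


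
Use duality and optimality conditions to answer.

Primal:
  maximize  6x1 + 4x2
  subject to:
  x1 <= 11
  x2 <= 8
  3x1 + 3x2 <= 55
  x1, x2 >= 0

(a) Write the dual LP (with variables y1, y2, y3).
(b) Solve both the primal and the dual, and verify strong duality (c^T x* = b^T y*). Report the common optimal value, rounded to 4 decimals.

The standard primal-dual pair for 'max c^T x s.t. A x <= b, x >= 0' is:
  Dual:  min b^T y  s.t.  A^T y >= c,  y >= 0.

So the dual LP is:
  minimize  11y1 + 8y2 + 55y3
  subject to:
    y1 + 3y3 >= 6
    y2 + 3y3 >= 4
    y1, y2, y3 >= 0

Solving the primal: x* = (11, 7.3333).
  primal value c^T x* = 95.3333.
Solving the dual: y* = (2, 0, 1.3333).
  dual value b^T y* = 95.3333.
Strong duality: c^T x* = b^T y*. Confirmed.

95.3333


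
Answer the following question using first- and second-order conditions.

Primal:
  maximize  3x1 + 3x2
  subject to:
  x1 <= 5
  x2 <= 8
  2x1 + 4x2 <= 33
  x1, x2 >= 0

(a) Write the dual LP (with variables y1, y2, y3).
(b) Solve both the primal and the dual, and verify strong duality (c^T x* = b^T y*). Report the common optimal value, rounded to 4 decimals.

The standard primal-dual pair for 'max c^T x s.t. A x <= b, x >= 0' is:
  Dual:  min b^T y  s.t.  A^T y >= c,  y >= 0.

So the dual LP is:
  minimize  5y1 + 8y2 + 33y3
  subject to:
    y1 + 2y3 >= 3
    y2 + 4y3 >= 3
    y1, y2, y3 >= 0

Solving the primal: x* = (5, 5.75).
  primal value c^T x* = 32.25.
Solving the dual: y* = (1.5, 0, 0.75).
  dual value b^T y* = 32.25.
Strong duality: c^T x* = b^T y*. Confirmed.

32.25


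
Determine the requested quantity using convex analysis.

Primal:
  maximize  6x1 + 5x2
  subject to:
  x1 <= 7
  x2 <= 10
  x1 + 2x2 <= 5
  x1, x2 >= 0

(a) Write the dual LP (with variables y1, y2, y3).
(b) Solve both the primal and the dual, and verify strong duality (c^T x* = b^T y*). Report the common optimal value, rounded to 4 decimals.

The standard primal-dual pair for 'max c^T x s.t. A x <= b, x >= 0' is:
  Dual:  min b^T y  s.t.  A^T y >= c,  y >= 0.

So the dual LP is:
  minimize  7y1 + 10y2 + 5y3
  subject to:
    y1 + y3 >= 6
    y2 + 2y3 >= 5
    y1, y2, y3 >= 0

Solving the primal: x* = (5, 0).
  primal value c^T x* = 30.
Solving the dual: y* = (0, 0, 6).
  dual value b^T y* = 30.
Strong duality: c^T x* = b^T y*. Confirmed.

30


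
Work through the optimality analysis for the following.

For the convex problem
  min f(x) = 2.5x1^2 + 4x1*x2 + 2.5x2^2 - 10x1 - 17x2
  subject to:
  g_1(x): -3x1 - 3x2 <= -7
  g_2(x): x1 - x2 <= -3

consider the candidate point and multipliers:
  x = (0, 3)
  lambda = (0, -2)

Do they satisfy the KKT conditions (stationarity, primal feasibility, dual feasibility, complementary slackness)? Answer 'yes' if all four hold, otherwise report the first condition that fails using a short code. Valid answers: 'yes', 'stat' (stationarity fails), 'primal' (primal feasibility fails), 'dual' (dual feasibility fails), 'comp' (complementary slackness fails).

Gradient of f: grad f(x) = Q x + c = (2, -2)
Constraint values g_i(x) = a_i^T x - b_i:
  g_1((0, 3)) = -2
  g_2((0, 3)) = 0
Stationarity residual: grad f(x) + sum_i lambda_i a_i = (0, 0)
  -> stationarity OK
Primal feasibility (all g_i <= 0): OK
Dual feasibility (all lambda_i >= 0): FAILS
Complementary slackness (lambda_i * g_i(x) = 0 for all i): OK

Verdict: the first failing condition is dual_feasibility -> dual.

dual


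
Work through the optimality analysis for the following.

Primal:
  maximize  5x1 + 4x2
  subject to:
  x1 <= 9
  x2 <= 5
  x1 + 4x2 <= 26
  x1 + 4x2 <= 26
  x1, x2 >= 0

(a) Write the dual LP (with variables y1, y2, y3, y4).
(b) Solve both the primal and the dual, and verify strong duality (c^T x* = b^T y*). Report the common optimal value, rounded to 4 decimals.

The standard primal-dual pair for 'max c^T x s.t. A x <= b, x >= 0' is:
  Dual:  min b^T y  s.t.  A^T y >= c,  y >= 0.

So the dual LP is:
  minimize  9y1 + 5y2 + 26y3 + 26y4
  subject to:
    y1 + y3 + y4 >= 5
    y2 + 4y3 + 4y4 >= 4
    y1, y2, y3, y4 >= 0

Solving the primal: x* = (9, 4.25).
  primal value c^T x* = 62.
Solving the dual: y* = (4, 0, 1, 0).
  dual value b^T y* = 62.
Strong duality: c^T x* = b^T y*. Confirmed.

62


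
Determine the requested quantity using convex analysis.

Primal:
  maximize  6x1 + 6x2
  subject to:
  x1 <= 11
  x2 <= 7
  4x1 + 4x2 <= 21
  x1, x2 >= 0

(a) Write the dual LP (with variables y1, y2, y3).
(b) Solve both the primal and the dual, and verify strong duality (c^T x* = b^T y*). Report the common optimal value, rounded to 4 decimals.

The standard primal-dual pair for 'max c^T x s.t. A x <= b, x >= 0' is:
  Dual:  min b^T y  s.t.  A^T y >= c,  y >= 0.

So the dual LP is:
  minimize  11y1 + 7y2 + 21y3
  subject to:
    y1 + 4y3 >= 6
    y2 + 4y3 >= 6
    y1, y2, y3 >= 0

Solving the primal: x* = (5.25, 0).
  primal value c^T x* = 31.5.
Solving the dual: y* = (0, 0, 1.5).
  dual value b^T y* = 31.5.
Strong duality: c^T x* = b^T y*. Confirmed.

31.5


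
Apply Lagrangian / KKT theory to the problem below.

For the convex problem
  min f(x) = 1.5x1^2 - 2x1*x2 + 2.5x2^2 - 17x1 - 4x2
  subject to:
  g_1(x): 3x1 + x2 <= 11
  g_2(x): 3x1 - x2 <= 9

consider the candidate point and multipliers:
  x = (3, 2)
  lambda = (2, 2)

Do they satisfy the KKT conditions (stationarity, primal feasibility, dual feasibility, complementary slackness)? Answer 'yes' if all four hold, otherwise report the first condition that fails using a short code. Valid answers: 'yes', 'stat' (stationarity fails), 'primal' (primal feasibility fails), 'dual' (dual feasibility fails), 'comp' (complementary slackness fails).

Gradient of f: grad f(x) = Q x + c = (-12, 0)
Constraint values g_i(x) = a_i^T x - b_i:
  g_1((3, 2)) = 0
  g_2((3, 2)) = -2
Stationarity residual: grad f(x) + sum_i lambda_i a_i = (0, 0)
  -> stationarity OK
Primal feasibility (all g_i <= 0): OK
Dual feasibility (all lambda_i >= 0): OK
Complementary slackness (lambda_i * g_i(x) = 0 for all i): FAILS

Verdict: the first failing condition is complementary_slackness -> comp.

comp


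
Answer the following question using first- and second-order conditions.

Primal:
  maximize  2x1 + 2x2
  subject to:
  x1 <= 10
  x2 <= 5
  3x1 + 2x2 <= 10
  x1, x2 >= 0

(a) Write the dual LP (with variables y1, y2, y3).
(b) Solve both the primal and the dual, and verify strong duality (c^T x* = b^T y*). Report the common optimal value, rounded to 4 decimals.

The standard primal-dual pair for 'max c^T x s.t. A x <= b, x >= 0' is:
  Dual:  min b^T y  s.t.  A^T y >= c,  y >= 0.

So the dual LP is:
  minimize  10y1 + 5y2 + 10y3
  subject to:
    y1 + 3y3 >= 2
    y2 + 2y3 >= 2
    y1, y2, y3 >= 0

Solving the primal: x* = (0, 5).
  primal value c^T x* = 10.
Solving the dual: y* = (0, 0.6667, 0.6667).
  dual value b^T y* = 10.
Strong duality: c^T x* = b^T y*. Confirmed.

10


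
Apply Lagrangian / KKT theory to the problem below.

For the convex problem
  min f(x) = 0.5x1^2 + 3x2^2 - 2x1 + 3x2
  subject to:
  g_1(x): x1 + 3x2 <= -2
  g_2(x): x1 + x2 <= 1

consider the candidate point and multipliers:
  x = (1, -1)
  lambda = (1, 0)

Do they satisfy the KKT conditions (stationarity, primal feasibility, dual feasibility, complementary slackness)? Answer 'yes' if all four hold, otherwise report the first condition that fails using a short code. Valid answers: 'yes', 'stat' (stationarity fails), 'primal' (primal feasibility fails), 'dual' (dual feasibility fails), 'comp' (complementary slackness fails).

Gradient of f: grad f(x) = Q x + c = (-1, -3)
Constraint values g_i(x) = a_i^T x - b_i:
  g_1((1, -1)) = 0
  g_2((1, -1)) = -1
Stationarity residual: grad f(x) + sum_i lambda_i a_i = (0, 0)
  -> stationarity OK
Primal feasibility (all g_i <= 0): OK
Dual feasibility (all lambda_i >= 0): OK
Complementary slackness (lambda_i * g_i(x) = 0 for all i): OK

Verdict: yes, KKT holds.

yes


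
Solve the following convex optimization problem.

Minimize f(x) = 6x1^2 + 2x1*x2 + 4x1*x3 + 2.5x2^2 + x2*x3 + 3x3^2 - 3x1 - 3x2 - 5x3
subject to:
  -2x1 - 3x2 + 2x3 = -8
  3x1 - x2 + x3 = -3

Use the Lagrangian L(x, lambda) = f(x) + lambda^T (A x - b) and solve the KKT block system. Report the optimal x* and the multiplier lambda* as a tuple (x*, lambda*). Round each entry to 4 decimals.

Form the Lagrangian:
  L(x, lambda) = (1/2) x^T Q x + c^T x + lambda^T (A x - b)
Stationarity (grad_x L = 0): Q x + c + A^T lambda = 0.
Primal feasibility: A x = b.

This gives the KKT block system:
  [ Q   A^T ] [ x     ]   [-c ]
  [ A    0  ] [ lambda ] = [ b ]

Solving the linear system:
  x*      = (-0.0431, 2.3447, -0.526)
  lambda* = (2.1275, 1.7289)
  f(x*)   = 8.9659

x* = (-0.0431, 2.3447, -0.526), lambda* = (2.1275, 1.7289)


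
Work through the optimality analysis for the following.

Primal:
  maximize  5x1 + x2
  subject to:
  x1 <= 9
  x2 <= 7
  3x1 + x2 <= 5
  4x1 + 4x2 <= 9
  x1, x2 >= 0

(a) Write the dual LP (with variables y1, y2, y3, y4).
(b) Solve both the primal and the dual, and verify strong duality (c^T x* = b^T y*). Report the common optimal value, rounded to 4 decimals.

The standard primal-dual pair for 'max c^T x s.t. A x <= b, x >= 0' is:
  Dual:  min b^T y  s.t.  A^T y >= c,  y >= 0.

So the dual LP is:
  minimize  9y1 + 7y2 + 5y3 + 9y4
  subject to:
    y1 + 3y3 + 4y4 >= 5
    y2 + y3 + 4y4 >= 1
    y1, y2, y3, y4 >= 0

Solving the primal: x* = (1.6667, 0).
  primal value c^T x* = 8.3333.
Solving the dual: y* = (0, 0, 1.6667, 0).
  dual value b^T y* = 8.3333.
Strong duality: c^T x* = b^T y*. Confirmed.

8.3333


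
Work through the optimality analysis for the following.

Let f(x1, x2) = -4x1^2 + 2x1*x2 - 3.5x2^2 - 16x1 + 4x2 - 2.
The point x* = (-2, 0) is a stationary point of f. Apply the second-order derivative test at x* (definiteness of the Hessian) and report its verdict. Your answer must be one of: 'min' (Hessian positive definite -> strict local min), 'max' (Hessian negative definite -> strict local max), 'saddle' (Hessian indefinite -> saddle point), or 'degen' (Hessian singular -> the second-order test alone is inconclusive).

Compute the Hessian H = grad^2 f:
  H = [[-8, 2], [2, -7]]
Verify stationarity: grad f(x*) = H x* + g = (0, 0).
Eigenvalues of H: -9.5616, -5.4384.
Both eigenvalues < 0, so H is negative definite -> x* is a strict local max.

max


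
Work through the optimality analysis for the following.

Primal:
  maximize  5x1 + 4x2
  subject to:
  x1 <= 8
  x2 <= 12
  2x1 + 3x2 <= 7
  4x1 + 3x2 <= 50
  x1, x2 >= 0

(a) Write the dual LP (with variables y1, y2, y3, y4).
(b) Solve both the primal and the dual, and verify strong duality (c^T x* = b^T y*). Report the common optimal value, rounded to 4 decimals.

The standard primal-dual pair for 'max c^T x s.t. A x <= b, x >= 0' is:
  Dual:  min b^T y  s.t.  A^T y >= c,  y >= 0.

So the dual LP is:
  minimize  8y1 + 12y2 + 7y3 + 50y4
  subject to:
    y1 + 2y3 + 4y4 >= 5
    y2 + 3y3 + 3y4 >= 4
    y1, y2, y3, y4 >= 0

Solving the primal: x* = (3.5, 0).
  primal value c^T x* = 17.5.
Solving the dual: y* = (0, 0, 2.5, 0).
  dual value b^T y* = 17.5.
Strong duality: c^T x* = b^T y*. Confirmed.

17.5


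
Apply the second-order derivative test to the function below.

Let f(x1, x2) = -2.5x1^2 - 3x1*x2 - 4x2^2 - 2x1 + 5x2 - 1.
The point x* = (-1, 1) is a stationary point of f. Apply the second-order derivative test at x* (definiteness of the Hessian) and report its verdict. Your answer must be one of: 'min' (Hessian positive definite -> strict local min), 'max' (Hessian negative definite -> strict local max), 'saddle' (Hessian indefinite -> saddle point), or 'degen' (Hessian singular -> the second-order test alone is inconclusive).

Compute the Hessian H = grad^2 f:
  H = [[-5, -3], [-3, -8]]
Verify stationarity: grad f(x*) = H x* + g = (0, 0).
Eigenvalues of H: -9.8541, -3.1459.
Both eigenvalues < 0, so H is negative definite -> x* is a strict local max.

max


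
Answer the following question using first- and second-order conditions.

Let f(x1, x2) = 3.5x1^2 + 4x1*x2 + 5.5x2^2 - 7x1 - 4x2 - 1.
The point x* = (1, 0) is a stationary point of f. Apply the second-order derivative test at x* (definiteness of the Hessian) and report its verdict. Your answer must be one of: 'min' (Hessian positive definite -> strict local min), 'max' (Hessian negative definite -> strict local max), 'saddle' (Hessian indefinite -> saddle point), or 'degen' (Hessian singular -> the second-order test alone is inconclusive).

Compute the Hessian H = grad^2 f:
  H = [[7, 4], [4, 11]]
Verify stationarity: grad f(x*) = H x* + g = (0, 0).
Eigenvalues of H: 4.5279, 13.4721.
Both eigenvalues > 0, so H is positive definite -> x* is a strict local min.

min


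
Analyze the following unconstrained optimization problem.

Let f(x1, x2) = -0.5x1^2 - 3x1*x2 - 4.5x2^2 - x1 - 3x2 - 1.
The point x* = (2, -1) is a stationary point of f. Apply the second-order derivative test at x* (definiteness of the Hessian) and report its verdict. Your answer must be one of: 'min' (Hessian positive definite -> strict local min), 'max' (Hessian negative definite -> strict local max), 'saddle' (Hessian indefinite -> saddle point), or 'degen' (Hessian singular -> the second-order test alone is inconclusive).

Compute the Hessian H = grad^2 f:
  H = [[-1, -3], [-3, -9]]
Verify stationarity: grad f(x*) = H x* + g = (0, 0).
Eigenvalues of H: -10, 0.
H has a zero eigenvalue (singular; negative semidefinite but not definite), so H is neither positive definite, negative definite, nor indefinite. The second-order test alone is inconclusive -> degen.
(Indeed, f is constant along the null direction of H through x*, so x* is not a strict local extremum.)

degen


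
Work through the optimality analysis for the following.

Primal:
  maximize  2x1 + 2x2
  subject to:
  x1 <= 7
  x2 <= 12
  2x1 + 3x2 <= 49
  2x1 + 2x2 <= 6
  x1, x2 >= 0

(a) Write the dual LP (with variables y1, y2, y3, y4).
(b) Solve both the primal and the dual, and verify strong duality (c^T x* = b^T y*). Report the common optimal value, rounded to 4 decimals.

The standard primal-dual pair for 'max c^T x s.t. A x <= b, x >= 0' is:
  Dual:  min b^T y  s.t.  A^T y >= c,  y >= 0.

So the dual LP is:
  minimize  7y1 + 12y2 + 49y3 + 6y4
  subject to:
    y1 + 2y3 + 2y4 >= 2
    y2 + 3y3 + 2y4 >= 2
    y1, y2, y3, y4 >= 0

Solving the primal: x* = (3, 0).
  primal value c^T x* = 6.
Solving the dual: y* = (0, 0, 0, 1).
  dual value b^T y* = 6.
Strong duality: c^T x* = b^T y*. Confirmed.

6


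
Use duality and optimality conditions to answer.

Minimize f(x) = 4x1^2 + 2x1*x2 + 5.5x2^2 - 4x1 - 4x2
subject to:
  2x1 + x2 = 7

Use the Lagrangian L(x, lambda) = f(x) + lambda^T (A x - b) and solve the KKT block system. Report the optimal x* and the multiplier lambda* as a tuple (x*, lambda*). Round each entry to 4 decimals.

Form the Lagrangian:
  L(x, lambda) = (1/2) x^T Q x + c^T x + lambda^T (A x - b)
Stationarity (grad_x L = 0): Q x + c + A^T lambda = 0.
Primal feasibility: A x = b.

This gives the KKT block system:
  [ Q   A^T ] [ x     ]   [-c ]
  [ A    0  ] [ lambda ] = [ b ]

Solving the linear system:
  x*      = (3.0909, 0.8182)
  lambda* = (-11.1818)
  f(x*)   = 31.3182

x* = (3.0909, 0.8182), lambda* = (-11.1818)


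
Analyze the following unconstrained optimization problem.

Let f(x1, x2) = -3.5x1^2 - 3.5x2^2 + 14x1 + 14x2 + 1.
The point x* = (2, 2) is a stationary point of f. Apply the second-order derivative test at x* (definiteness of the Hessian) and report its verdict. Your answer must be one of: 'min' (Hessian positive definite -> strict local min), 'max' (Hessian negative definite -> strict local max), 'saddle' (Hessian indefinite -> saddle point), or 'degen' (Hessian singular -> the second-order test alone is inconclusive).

Compute the Hessian H = grad^2 f:
  H = [[-7, 0], [0, -7]]
Verify stationarity: grad f(x*) = H x* + g = (0, 0).
Eigenvalues of H: -7, -7.
Both eigenvalues < 0, so H is negative definite -> x* is a strict local max.

max


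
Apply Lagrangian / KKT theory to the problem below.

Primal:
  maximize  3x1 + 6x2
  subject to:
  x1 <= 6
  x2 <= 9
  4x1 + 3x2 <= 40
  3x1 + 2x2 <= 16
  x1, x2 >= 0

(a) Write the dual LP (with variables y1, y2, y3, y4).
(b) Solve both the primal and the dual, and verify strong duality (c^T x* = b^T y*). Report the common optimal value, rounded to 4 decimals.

The standard primal-dual pair for 'max c^T x s.t. A x <= b, x >= 0' is:
  Dual:  min b^T y  s.t.  A^T y >= c,  y >= 0.

So the dual LP is:
  minimize  6y1 + 9y2 + 40y3 + 16y4
  subject to:
    y1 + 4y3 + 3y4 >= 3
    y2 + 3y3 + 2y4 >= 6
    y1, y2, y3, y4 >= 0

Solving the primal: x* = (0, 8).
  primal value c^T x* = 48.
Solving the dual: y* = (0, 0, 0, 3).
  dual value b^T y* = 48.
Strong duality: c^T x* = b^T y*. Confirmed.

48


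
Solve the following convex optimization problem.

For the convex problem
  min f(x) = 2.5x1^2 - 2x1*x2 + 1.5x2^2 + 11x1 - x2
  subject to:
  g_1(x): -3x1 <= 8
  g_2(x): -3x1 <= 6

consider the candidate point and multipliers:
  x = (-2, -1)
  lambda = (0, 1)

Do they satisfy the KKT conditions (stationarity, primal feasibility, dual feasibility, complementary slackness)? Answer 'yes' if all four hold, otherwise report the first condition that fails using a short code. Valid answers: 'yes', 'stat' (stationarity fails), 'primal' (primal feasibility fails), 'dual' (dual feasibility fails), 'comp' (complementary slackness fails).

Gradient of f: grad f(x) = Q x + c = (3, 0)
Constraint values g_i(x) = a_i^T x - b_i:
  g_1((-2, -1)) = -2
  g_2((-2, -1)) = 0
Stationarity residual: grad f(x) + sum_i lambda_i a_i = (0, 0)
  -> stationarity OK
Primal feasibility (all g_i <= 0): OK
Dual feasibility (all lambda_i >= 0): OK
Complementary slackness (lambda_i * g_i(x) = 0 for all i): OK

Verdict: yes, KKT holds.

yes


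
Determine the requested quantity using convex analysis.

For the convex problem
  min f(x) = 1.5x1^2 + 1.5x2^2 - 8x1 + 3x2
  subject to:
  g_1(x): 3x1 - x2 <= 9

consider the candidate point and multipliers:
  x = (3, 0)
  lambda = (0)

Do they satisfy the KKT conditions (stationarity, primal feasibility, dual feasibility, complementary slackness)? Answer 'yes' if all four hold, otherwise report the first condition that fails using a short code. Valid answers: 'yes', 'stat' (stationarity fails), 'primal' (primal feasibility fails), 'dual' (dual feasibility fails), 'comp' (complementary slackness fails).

Gradient of f: grad f(x) = Q x + c = (1, 3)
Constraint values g_i(x) = a_i^T x - b_i:
  g_1((3, 0)) = 0
Stationarity residual: grad f(x) + sum_i lambda_i a_i = (1, 3)
  -> stationarity FAILS
Primal feasibility (all g_i <= 0): OK
Dual feasibility (all lambda_i >= 0): OK
Complementary slackness (lambda_i * g_i(x) = 0 for all i): OK

Verdict: the first failing condition is stationarity -> stat.

stat


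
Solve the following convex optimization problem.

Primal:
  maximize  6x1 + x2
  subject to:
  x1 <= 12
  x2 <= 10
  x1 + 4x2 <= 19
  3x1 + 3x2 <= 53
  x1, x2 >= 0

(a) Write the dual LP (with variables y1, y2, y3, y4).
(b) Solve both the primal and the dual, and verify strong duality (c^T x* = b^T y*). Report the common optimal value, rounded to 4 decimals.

The standard primal-dual pair for 'max c^T x s.t. A x <= b, x >= 0' is:
  Dual:  min b^T y  s.t.  A^T y >= c,  y >= 0.

So the dual LP is:
  minimize  12y1 + 10y2 + 19y3 + 53y4
  subject to:
    y1 + y3 + 3y4 >= 6
    y2 + 4y3 + 3y4 >= 1
    y1, y2, y3, y4 >= 0

Solving the primal: x* = (12, 1.75).
  primal value c^T x* = 73.75.
Solving the dual: y* = (5.75, 0, 0.25, 0).
  dual value b^T y* = 73.75.
Strong duality: c^T x* = b^T y*. Confirmed.

73.75


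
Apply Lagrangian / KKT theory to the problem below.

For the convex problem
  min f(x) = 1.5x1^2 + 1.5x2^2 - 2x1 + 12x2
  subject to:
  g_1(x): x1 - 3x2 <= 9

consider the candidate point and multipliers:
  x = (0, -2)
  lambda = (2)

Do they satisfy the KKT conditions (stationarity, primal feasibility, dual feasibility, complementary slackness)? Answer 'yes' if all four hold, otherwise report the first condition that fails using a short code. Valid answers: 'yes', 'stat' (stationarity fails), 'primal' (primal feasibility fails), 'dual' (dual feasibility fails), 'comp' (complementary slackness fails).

Gradient of f: grad f(x) = Q x + c = (-2, 6)
Constraint values g_i(x) = a_i^T x - b_i:
  g_1((0, -2)) = -3
Stationarity residual: grad f(x) + sum_i lambda_i a_i = (0, 0)
  -> stationarity OK
Primal feasibility (all g_i <= 0): OK
Dual feasibility (all lambda_i >= 0): OK
Complementary slackness (lambda_i * g_i(x) = 0 for all i): FAILS

Verdict: the first failing condition is complementary_slackness -> comp.

comp


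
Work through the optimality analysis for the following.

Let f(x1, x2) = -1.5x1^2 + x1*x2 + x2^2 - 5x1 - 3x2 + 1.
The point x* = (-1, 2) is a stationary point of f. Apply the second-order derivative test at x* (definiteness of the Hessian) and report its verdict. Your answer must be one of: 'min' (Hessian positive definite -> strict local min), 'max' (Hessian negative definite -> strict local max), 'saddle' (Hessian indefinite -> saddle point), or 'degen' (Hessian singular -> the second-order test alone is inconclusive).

Compute the Hessian H = grad^2 f:
  H = [[-3, 1], [1, 2]]
Verify stationarity: grad f(x*) = H x* + g = (0, 0).
Eigenvalues of H: -3.1926, 2.1926.
Eigenvalues have mixed signs, so H is indefinite -> x* is a saddle point.

saddle


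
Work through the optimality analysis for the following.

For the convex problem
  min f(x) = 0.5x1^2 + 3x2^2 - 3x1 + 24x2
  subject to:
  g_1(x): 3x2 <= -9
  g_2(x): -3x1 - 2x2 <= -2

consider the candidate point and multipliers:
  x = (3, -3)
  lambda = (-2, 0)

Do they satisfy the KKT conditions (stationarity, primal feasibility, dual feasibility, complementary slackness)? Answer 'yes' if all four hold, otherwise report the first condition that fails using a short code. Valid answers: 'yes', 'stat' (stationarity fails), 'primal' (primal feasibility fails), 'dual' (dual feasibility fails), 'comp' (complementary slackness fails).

Gradient of f: grad f(x) = Q x + c = (0, 6)
Constraint values g_i(x) = a_i^T x - b_i:
  g_1((3, -3)) = 0
  g_2((3, -3)) = -1
Stationarity residual: grad f(x) + sum_i lambda_i a_i = (0, 0)
  -> stationarity OK
Primal feasibility (all g_i <= 0): OK
Dual feasibility (all lambda_i >= 0): FAILS
Complementary slackness (lambda_i * g_i(x) = 0 for all i): OK

Verdict: the first failing condition is dual_feasibility -> dual.

dual


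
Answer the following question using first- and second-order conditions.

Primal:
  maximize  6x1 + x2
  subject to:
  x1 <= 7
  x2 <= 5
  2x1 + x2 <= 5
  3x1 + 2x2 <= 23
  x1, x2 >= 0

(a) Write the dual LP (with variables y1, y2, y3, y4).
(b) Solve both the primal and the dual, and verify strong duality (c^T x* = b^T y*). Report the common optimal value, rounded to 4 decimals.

The standard primal-dual pair for 'max c^T x s.t. A x <= b, x >= 0' is:
  Dual:  min b^T y  s.t.  A^T y >= c,  y >= 0.

So the dual LP is:
  minimize  7y1 + 5y2 + 5y3 + 23y4
  subject to:
    y1 + 2y3 + 3y4 >= 6
    y2 + y3 + 2y4 >= 1
    y1, y2, y3, y4 >= 0

Solving the primal: x* = (2.5, 0).
  primal value c^T x* = 15.
Solving the dual: y* = (0, 0, 3, 0).
  dual value b^T y* = 15.
Strong duality: c^T x* = b^T y*. Confirmed.

15
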